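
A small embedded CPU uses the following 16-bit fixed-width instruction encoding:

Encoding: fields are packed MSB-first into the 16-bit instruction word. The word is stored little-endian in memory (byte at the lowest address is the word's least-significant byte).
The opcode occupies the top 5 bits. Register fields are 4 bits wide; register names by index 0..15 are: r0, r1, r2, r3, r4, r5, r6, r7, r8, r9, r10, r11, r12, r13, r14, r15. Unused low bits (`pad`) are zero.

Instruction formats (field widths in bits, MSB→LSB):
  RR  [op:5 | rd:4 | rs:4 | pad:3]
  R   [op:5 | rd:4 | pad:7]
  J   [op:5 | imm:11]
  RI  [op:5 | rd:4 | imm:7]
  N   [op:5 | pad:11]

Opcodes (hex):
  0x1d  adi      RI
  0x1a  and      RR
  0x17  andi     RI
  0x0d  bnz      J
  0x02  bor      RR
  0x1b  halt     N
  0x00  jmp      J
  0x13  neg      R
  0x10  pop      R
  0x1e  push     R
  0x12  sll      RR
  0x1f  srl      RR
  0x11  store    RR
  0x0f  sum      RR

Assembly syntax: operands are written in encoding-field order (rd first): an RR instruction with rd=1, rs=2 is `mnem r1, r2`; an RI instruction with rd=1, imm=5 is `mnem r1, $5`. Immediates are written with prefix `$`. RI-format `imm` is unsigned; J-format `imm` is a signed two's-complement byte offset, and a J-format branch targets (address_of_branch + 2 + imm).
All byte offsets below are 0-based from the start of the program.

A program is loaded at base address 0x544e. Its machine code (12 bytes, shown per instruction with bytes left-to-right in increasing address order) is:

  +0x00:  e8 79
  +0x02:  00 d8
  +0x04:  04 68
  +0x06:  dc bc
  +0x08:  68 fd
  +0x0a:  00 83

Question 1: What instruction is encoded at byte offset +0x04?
bnz $4

+0x04: 04 68 ⇒ word 0x6804 (little)
  op=0x6804>>11=0xd ⇒ bnz (J)
  imm@[10:0]=0x4 ⇒ $4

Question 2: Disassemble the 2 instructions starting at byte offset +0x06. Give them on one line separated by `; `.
andi r9, $92; srl r10, r13

+0x06: dc bc ⇒ word 0xbcdc (little)
  top 5b → 0x17 → andi [RI]
  [10:7] rd=9 = r9
  [6:0] imm=92 = $92
+0x08: 68 fd ⇒ word 0xfd68 (little)
  top 5b → 0x1f → srl [RR]
  [10:7] rd=10 = r10
  [6:3] rs=13 = r13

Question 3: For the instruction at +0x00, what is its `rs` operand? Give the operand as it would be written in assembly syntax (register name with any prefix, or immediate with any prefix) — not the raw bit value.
r13

off 0x00: read e8 79 as little → 0x79e8
  opcode bits[15:11]=0xf: sum/RR
  [10:7] rd=3 = r3
  [6:3] rs=13 = r13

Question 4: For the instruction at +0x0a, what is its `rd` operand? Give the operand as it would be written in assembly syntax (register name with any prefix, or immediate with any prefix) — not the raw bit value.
r6

@+0a  little-endian(00 83) = 0x8300
  top 5b → 0x10 → pop [R]
  [10:7] rd=6 = r6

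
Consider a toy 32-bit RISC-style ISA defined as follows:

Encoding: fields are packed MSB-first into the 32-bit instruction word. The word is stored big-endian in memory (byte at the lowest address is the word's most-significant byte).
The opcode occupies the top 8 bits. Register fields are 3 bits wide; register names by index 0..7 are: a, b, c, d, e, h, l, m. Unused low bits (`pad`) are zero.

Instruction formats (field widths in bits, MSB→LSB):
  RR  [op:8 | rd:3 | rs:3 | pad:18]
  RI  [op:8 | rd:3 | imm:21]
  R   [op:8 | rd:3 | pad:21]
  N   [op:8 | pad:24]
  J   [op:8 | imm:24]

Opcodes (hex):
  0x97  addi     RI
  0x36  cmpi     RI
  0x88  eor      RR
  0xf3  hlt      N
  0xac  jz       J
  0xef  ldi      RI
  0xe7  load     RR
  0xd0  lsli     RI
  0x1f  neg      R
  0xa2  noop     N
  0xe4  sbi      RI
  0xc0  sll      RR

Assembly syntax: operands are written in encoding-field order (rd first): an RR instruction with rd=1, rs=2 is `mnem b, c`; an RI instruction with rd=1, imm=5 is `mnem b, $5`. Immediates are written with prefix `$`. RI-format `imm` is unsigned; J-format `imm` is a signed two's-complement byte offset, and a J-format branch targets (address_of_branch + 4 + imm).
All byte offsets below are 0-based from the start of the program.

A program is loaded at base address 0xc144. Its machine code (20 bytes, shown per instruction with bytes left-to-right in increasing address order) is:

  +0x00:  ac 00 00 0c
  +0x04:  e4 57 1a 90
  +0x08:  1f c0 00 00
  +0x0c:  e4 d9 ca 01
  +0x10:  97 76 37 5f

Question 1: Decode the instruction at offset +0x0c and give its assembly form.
sbi l, $1690113

[0c] e4 d9 ca 01 → 0xe4d9ca01
  top 8b → 0xe4 → sbi [RI]
  rd@[23:21]=0x6 ⇒ l
  imm@[20:0]=0x19ca01 ⇒ $1690113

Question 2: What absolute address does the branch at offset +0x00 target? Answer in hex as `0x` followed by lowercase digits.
0xc154

[00] ac 00 00 0c → 0xac00000c
  op=0xac00000c>>24=0xac ⇒ jz (J)
  [23:0] imm=12 = $12
  target = base 0xc144 + off 0x00 + 4 + imm 12 = 0xc154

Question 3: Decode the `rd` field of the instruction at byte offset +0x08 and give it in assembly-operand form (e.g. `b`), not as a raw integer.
+0x08: 1f c0 00 00 ⇒ word 0x1fc00000 (big)
  op=0x1fc00000>>24=0x1f ⇒ neg (R)
  [23:21] rd=6 = l

l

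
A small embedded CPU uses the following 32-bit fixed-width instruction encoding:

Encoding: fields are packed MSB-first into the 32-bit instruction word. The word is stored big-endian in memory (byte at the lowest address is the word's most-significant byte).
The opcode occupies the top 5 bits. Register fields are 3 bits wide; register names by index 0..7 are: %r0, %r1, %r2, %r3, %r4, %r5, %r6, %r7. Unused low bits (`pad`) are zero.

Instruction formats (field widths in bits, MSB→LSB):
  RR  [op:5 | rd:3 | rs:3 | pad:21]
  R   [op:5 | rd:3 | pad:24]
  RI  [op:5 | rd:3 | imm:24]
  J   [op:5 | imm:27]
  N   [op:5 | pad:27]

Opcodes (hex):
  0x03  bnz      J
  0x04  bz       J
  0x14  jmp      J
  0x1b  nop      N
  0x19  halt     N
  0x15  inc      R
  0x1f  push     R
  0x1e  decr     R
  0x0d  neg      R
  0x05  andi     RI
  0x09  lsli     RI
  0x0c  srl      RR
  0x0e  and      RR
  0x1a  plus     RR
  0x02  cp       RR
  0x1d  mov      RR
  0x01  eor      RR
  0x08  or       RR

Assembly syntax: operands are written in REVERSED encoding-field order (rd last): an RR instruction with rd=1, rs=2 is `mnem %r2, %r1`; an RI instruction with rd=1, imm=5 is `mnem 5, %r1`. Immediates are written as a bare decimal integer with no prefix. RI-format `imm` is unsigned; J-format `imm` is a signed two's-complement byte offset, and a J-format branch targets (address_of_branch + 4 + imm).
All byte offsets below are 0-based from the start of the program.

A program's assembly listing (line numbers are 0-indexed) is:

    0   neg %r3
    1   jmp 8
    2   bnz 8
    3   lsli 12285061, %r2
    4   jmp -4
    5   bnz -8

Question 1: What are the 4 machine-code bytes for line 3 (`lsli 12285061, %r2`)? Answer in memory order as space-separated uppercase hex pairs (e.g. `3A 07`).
L3: lsli op=0x9:5|rd=2:3|imm=12285061:24 ⇒ 0x4abb7485 ⇒ big 4a bb 74 85

4A BB 74 85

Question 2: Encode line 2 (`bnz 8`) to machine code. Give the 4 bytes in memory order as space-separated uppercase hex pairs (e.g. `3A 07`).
18 00 00 08

2. bnz fields op=0x3:5|imm=8:27 → word 18000008h → 18 00 00 08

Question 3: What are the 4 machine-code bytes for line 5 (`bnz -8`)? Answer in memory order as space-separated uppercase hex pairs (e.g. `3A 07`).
1F FF FF F8

L5: bnz op=0x3:5|imm=-8:27 ⇒ 0x1ffffff8 ⇒ big 1f ff ff f8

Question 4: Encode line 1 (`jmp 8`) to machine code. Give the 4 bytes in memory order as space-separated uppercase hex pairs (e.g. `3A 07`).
L1: jmp op=0x14:5|imm=8:27 ⇒ 0xa0000008 ⇒ big a0 00 00 08

A0 00 00 08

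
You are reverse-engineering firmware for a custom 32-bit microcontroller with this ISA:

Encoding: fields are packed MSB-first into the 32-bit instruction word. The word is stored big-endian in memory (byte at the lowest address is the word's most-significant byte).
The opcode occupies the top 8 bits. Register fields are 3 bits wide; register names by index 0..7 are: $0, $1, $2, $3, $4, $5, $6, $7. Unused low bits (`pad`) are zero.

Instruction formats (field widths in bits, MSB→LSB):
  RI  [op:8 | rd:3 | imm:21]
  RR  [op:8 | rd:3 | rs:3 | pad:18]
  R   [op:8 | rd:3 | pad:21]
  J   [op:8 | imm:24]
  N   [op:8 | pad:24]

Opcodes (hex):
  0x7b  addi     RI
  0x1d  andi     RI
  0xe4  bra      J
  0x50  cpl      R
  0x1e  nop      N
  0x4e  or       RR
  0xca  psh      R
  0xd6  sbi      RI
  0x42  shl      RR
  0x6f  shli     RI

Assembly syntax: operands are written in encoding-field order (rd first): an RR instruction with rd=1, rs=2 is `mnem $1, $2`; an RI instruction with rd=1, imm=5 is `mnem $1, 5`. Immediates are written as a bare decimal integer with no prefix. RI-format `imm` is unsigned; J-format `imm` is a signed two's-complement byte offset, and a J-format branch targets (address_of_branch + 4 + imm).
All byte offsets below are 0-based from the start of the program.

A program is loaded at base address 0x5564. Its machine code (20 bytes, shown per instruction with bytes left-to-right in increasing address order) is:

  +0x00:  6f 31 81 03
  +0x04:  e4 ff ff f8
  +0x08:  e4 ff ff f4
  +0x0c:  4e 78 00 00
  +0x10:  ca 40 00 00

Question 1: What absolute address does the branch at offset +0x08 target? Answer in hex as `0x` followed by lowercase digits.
0x5564

+0x08: e4 ff ff f4 ⇒ word 0xe4fffff4 (big)
  opcode bits[31:24]=0xe4: bra/J
  [23:0] imm=16777204 (s24→-12) = -12
  target = base 0x5564 + off 0x08 + 4 + imm -12 = 0x5564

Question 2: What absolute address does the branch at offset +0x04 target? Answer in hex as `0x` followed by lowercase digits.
0x5564

[04] e4 ff ff f8 → 0xe4fffff8
  top 8b → 0xe4 → bra [J]
  imm: (w>>0)&0xffffff=0xfffff8 (s24→-8) → -8
  target = base 0x5564 + off 0x04 + 4 + imm -8 = 0x5564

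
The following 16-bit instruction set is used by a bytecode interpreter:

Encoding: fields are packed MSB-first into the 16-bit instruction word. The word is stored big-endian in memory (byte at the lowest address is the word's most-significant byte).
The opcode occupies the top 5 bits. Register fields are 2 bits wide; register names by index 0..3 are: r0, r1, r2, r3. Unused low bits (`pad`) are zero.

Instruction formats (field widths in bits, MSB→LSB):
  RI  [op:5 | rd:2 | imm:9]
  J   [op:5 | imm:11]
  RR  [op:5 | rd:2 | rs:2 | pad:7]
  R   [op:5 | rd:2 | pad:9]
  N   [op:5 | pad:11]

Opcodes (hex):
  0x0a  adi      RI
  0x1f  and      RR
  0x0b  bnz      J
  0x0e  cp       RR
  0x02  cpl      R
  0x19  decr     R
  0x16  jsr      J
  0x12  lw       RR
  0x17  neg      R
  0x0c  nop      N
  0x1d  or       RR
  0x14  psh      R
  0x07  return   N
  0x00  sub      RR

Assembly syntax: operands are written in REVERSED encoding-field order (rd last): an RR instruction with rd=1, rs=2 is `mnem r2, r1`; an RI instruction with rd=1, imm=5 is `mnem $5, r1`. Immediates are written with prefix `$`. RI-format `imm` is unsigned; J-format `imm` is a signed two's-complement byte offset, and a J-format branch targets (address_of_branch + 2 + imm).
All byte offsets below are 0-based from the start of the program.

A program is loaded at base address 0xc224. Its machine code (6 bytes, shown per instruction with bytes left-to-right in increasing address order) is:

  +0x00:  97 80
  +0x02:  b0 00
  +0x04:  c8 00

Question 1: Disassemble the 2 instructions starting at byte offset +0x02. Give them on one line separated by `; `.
+0x02: b0 00 ⇒ word 0xb000 (big)
  op=0xb000>>11=0x16 ⇒ jsr (J)
  imm: (w>>0)&0x7ff=0x0 → $0
+0x04: c8 00 ⇒ word 0xc800 (big)
  op=0xc800>>11=0x19 ⇒ decr (R)
  rd: (w>>9)&0x3=0x0 → r0

jsr $0; decr r0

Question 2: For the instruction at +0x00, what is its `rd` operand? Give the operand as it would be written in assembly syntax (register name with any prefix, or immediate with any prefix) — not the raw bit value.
r3

[00] 97 80 → 0x9780
  opcode bits[15:11]=0x12: lw/RR
  rd: (w>>9)&0x3=0x3 → r3
  rs: (w>>7)&0x3=0x3 → r3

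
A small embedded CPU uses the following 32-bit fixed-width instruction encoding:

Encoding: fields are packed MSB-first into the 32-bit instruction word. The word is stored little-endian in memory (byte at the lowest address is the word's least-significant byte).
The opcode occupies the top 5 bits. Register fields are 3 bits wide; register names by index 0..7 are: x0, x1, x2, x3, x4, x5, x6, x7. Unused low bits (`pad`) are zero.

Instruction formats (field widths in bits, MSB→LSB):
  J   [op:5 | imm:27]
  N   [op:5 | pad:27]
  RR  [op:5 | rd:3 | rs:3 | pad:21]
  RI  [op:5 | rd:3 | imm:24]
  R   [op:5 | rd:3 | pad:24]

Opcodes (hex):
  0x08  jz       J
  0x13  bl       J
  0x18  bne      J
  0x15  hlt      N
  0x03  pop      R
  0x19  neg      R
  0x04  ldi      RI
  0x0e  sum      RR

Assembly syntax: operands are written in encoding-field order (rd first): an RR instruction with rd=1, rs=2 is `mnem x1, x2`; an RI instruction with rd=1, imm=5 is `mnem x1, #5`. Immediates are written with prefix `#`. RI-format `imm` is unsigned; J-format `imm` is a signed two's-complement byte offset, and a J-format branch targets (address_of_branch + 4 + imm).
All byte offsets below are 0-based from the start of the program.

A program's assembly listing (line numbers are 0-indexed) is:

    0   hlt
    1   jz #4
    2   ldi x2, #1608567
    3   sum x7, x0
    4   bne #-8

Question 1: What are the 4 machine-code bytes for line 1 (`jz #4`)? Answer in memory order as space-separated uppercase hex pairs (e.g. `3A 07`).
04 00 00 40

1. jz fields op=0x8:5|imm=4:27 → word 40000004h → 04 00 00 40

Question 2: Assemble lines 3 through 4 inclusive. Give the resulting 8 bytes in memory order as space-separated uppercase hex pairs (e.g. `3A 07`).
L3: sum op=0xe:5|rd=7:3|rs=0:3|pad=0:21 ⇒ 0x77000000 ⇒ little 00 00 00 77
L4: bne op=0x18:5|imm=-8:27 ⇒ 0xc7fffff8 ⇒ little f8 ff ff c7

00 00 00 77 F8 FF FF C7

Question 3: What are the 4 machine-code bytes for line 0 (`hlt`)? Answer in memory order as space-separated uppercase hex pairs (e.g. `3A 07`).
00 00 00 A8

line 0 (hlt): pack op=0x15:5|pad=0:27 = 0xa8000000; little→ 00 00 00 a8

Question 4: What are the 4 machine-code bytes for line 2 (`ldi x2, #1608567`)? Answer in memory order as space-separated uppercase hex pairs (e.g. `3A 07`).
line 2 (ldi): pack op=0x4:5|rd=2:3|imm=1608567:24 = 0x22188b77; little→ 77 8b 18 22

77 8B 18 22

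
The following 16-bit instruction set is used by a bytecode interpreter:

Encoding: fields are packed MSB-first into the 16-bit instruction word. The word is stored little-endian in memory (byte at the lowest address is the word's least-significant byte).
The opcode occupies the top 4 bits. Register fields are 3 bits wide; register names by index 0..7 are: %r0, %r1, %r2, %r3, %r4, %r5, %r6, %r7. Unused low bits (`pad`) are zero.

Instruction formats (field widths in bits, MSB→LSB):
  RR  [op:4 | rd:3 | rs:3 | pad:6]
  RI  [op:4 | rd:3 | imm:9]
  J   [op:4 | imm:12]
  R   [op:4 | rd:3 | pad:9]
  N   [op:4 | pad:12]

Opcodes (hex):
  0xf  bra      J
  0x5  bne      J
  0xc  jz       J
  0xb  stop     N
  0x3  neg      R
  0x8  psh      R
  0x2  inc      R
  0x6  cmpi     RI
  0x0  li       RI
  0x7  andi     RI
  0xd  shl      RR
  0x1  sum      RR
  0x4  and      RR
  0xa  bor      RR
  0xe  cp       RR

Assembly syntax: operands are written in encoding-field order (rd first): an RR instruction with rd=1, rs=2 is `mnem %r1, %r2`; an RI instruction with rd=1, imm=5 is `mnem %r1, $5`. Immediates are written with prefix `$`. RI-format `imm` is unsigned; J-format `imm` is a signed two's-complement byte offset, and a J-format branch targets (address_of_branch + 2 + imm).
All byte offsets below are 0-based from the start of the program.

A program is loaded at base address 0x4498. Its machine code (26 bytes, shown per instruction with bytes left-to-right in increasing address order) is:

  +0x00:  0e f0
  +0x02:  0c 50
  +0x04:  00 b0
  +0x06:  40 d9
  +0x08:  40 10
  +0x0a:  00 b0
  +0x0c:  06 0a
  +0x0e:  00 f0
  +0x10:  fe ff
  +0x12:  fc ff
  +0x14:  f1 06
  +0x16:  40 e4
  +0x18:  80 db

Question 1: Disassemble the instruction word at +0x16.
cp %r2, %r1

off 0x16: read 40 e4 as little → 0xe440
  opcode bits[15:12]=0xe: cp/RR
  rd: (w>>9)&0x7=0x2 → %r2
  rs: (w>>6)&0x7=0x1 → %r1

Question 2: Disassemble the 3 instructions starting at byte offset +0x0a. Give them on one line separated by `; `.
[0a] 00 b0 → 0xb000
  opcode bits[15:12]=0xb: stop/N
[0c] 06 0a → 0x0a06
  opcode bits[15:12]=0x0: li/RI
  rd@[11:9]=0x5 ⇒ %r5
  imm@[8:0]=0x6 ⇒ $6
[0e] 00 f0 → 0xf000
  opcode bits[15:12]=0xf: bra/J
  imm@[11:0]=0x0 ⇒ $0

stop; li %r5, $6; bra $0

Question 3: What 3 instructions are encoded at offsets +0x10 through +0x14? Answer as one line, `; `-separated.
bra $-2; bra $-4; li %r3, $241

+0x10: fe ff ⇒ word 0xfffe (little)
  op=0xfffe>>12=0xf ⇒ bra (J)
  imm: (w>>0)&0xfff=0xffe (s12→-2) → $-2
+0x12: fc ff ⇒ word 0xfffc (little)
  op=0xfffc>>12=0xf ⇒ bra (J)
  imm: (w>>0)&0xfff=0xffc (s12→-4) → $-4
+0x14: f1 06 ⇒ word 0x06f1 (little)
  op=0x06f1>>12=0x0 ⇒ li (RI)
  rd: (w>>9)&0x7=0x3 → %r3
  imm: (w>>0)&0x1ff=0xf1 → $241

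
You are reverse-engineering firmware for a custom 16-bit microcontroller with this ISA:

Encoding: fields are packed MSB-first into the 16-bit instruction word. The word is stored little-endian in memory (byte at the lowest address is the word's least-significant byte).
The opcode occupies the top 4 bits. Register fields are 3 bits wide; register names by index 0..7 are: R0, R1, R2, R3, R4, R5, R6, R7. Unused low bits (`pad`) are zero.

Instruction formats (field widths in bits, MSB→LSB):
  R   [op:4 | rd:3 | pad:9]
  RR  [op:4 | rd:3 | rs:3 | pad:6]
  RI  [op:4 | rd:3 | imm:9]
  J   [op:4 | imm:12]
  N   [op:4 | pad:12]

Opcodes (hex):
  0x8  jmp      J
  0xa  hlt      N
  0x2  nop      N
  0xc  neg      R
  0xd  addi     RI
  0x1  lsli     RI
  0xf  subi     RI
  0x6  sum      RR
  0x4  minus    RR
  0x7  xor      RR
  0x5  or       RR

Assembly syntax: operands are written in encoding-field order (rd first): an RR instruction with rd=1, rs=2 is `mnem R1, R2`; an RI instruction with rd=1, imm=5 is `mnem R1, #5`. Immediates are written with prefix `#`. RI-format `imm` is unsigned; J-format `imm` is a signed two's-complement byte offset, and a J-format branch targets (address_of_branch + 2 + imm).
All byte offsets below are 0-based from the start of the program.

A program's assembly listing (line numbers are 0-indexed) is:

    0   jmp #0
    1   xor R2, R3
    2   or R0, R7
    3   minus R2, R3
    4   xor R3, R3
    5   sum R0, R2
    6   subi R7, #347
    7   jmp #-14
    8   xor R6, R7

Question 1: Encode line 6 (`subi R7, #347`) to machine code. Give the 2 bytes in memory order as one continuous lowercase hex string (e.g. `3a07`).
5bff

line 6 (subi): pack op=0xf:4|rd=7:3|imm=347:9 = 0xff5b; little→ 5b ff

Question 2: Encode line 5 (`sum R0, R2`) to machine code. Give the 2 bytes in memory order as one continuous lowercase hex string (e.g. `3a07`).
8060

L5: sum op=0x6:4|rd=0:3|rs=2:3|pad=0:6 ⇒ 0x6080 ⇒ little 80 60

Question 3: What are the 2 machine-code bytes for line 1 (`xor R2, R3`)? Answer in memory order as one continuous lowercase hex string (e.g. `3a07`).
L1: xor op=0x7:4|rd=2:3|rs=3:3|pad=0:6 ⇒ 0x74c0 ⇒ little c0 74

c074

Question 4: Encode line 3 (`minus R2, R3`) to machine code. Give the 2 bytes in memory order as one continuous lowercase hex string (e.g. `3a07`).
L3: minus op=0x4:4|rd=2:3|rs=3:3|pad=0:6 ⇒ 0x44c0 ⇒ little c0 44

c044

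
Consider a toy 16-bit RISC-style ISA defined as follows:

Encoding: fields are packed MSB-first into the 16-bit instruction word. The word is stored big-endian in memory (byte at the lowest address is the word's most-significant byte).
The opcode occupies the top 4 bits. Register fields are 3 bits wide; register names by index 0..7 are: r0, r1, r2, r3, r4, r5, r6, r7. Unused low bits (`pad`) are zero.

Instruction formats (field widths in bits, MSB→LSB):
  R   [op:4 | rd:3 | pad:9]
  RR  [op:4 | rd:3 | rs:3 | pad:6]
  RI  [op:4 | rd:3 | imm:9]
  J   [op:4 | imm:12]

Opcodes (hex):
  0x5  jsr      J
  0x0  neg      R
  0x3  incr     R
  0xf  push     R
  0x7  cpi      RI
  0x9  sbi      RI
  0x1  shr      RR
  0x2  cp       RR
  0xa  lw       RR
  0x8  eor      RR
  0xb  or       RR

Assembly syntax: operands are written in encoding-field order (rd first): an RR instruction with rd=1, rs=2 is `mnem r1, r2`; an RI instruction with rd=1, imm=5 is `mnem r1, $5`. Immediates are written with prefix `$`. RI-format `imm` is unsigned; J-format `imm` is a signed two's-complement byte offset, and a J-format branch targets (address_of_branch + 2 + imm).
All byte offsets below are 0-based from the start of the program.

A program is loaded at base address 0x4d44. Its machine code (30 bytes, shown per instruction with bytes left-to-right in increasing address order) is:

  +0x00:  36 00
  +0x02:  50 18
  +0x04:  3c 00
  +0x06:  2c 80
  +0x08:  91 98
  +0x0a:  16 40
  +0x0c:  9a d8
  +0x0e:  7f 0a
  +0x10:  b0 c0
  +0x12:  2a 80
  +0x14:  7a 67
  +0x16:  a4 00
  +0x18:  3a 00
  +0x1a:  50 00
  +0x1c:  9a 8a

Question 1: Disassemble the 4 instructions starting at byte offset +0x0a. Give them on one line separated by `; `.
shr r3, r1; sbi r5, $216; cpi r7, $266; or r0, r3

@+0a  big-endian(16 40) = 0x1640
  op=0x1640>>12=0x1 ⇒ shr (RR)
  [11:9] rd=3 = r3
  [8:6] rs=1 = r1
@+0c  big-endian(9a d8) = 0x9ad8
  op=0x9ad8>>12=0x9 ⇒ sbi (RI)
  [11:9] rd=5 = r5
  [8:0] imm=216 = $216
@+0e  big-endian(7f 0a) = 0x7f0a
  op=0x7f0a>>12=0x7 ⇒ cpi (RI)
  [11:9] rd=7 = r7
  [8:0] imm=266 = $266
@+10  big-endian(b0 c0) = 0xb0c0
  op=0xb0c0>>12=0xb ⇒ or (RR)
  [11:9] rd=0 = r0
  [8:6] rs=3 = r3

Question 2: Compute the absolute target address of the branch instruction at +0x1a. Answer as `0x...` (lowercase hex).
0x4d60

off 0x1a: read 50 00 as big → 0x5000
  top 4b → 0x5 → jsr [J]
  imm: (w>>0)&0xfff=0x0 → $0
  target = base 0x4d44 + off 0x1a + 2 + imm 0 = 0x4d60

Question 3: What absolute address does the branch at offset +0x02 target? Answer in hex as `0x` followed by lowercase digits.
+0x02: 50 18 ⇒ word 0x5018 (big)
  opcode bits[15:12]=0x5: jsr/J
  imm@[11:0]=0x18 ⇒ $24
  target = base 0x4d44 + off 0x02 + 2 + imm 24 = 0x4d60

0x4d60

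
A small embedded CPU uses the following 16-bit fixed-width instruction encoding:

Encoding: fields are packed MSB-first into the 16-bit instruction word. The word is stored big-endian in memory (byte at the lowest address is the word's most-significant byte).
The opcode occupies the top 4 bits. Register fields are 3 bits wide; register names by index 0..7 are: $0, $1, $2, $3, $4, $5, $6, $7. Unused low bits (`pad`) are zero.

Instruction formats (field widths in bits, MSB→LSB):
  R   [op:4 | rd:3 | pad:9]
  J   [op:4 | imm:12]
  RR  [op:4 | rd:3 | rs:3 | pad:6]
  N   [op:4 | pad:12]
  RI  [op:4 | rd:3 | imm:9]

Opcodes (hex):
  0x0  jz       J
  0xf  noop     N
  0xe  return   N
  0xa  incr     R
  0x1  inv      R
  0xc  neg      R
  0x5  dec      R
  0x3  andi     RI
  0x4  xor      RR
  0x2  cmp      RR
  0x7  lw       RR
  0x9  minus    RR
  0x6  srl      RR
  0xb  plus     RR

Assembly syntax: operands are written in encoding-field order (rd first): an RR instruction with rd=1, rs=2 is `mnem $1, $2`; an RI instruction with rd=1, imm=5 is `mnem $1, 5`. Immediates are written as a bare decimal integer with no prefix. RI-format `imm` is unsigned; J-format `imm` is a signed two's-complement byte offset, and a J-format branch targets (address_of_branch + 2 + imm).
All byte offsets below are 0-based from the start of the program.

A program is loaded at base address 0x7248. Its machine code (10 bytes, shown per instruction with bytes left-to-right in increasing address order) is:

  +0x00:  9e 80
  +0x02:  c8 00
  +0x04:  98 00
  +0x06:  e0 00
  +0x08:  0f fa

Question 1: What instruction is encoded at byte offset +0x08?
@+08  big-endian(0f fa) = 0x0ffa
  op=0x0ffa>>12=0x0 ⇒ jz (J)
  imm@[11:0]=0xffa (s12→-6) ⇒ -6

jz -6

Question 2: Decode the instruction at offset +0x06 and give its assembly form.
+0x06: e0 00 ⇒ word 0xe000 (big)
  opcode bits[15:12]=0xe: return/N

return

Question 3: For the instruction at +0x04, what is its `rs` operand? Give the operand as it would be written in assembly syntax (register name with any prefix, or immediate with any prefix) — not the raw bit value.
$0

@+04  big-endian(98 00) = 0x9800
  opcode bits[15:12]=0x9: minus/RR
  rd@[11:9]=0x4 ⇒ $4
  rs@[8:6]=0x0 ⇒ $0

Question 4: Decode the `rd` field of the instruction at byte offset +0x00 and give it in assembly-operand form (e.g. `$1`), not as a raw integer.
@+00  big-endian(9e 80) = 0x9e80
  opcode bits[15:12]=0x9: minus/RR
  rd@[11:9]=0x7 ⇒ $7
  rs@[8:6]=0x2 ⇒ $2

$7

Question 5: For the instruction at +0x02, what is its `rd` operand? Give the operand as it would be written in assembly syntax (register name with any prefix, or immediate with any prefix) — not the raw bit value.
off 0x02: read c8 00 as big → 0xc800
  top 4b → 0xc → neg [R]
  rd: (w>>9)&0x7=0x4 → $4

$4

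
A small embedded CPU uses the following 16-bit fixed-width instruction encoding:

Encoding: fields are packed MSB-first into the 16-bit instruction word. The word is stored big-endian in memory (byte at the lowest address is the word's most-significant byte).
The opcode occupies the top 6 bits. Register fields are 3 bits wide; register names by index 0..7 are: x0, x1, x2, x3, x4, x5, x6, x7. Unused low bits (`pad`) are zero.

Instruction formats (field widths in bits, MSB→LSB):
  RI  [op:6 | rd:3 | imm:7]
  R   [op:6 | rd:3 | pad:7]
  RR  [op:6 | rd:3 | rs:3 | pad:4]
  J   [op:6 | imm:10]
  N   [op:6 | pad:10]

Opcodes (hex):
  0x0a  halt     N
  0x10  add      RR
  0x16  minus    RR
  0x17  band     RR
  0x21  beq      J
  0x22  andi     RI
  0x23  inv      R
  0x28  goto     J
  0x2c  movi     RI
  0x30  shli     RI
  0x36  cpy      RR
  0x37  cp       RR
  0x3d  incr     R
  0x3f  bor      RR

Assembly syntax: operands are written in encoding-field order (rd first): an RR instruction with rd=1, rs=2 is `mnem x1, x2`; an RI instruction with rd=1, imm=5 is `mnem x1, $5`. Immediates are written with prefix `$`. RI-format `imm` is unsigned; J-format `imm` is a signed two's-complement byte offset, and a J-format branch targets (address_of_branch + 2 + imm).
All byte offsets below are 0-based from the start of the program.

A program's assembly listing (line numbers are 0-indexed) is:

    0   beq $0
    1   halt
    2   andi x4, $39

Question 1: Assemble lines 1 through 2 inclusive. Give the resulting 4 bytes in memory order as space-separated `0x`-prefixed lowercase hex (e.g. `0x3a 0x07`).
L1: halt op=0xa:6|pad=0:10 ⇒ 0x2800 ⇒ big 28 00
L2: andi op=0x22:6|rd=4:3|imm=39:7 ⇒ 0x8a27 ⇒ big 8a 27

0x28 0x00 0x8a 0x27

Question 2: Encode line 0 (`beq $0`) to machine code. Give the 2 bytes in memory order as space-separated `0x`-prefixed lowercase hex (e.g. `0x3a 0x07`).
0. beq fields op=0x21:6|imm=0:10 → word 8400h → 84 00

0x84 0x00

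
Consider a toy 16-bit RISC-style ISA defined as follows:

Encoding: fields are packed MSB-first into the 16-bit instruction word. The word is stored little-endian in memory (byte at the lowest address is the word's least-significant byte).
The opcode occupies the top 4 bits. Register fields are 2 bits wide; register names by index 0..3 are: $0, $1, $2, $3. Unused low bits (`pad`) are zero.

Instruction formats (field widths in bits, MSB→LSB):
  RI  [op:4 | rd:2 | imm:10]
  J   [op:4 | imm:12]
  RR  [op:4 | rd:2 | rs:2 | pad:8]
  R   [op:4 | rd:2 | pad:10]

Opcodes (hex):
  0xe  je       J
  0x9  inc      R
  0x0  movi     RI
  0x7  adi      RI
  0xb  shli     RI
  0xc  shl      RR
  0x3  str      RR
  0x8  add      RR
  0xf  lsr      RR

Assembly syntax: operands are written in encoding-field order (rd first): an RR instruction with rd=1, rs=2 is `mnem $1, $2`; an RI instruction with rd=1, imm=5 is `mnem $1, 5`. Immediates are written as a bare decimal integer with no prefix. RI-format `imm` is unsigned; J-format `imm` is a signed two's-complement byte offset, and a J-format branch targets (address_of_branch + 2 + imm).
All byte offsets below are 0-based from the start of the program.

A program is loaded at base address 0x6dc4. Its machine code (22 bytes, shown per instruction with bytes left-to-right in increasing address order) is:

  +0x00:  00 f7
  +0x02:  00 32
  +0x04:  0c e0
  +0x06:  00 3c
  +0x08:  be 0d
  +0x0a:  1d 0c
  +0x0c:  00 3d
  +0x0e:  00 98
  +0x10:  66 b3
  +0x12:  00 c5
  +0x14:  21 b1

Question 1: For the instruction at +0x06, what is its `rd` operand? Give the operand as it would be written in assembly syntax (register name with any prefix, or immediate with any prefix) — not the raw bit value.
@+06  little-endian(00 3c) = 0x3c00
  op=0x3c00>>12=0x3 ⇒ str (RR)
  [11:10] rd=3 = $3
  [9:8] rs=0 = $0

$3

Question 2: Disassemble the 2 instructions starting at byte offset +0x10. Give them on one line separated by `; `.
@+10  little-endian(66 b3) = 0xb366
  op=0xb366>>12=0xb ⇒ shli (RI)
  rd: (w>>10)&0x3=0x0 → $0
  imm: (w>>0)&0x3ff=0x366 → 870
@+12  little-endian(00 c5) = 0xc500
  op=0xc500>>12=0xc ⇒ shl (RR)
  rd: (w>>10)&0x3=0x1 → $1
  rs: (w>>8)&0x3=0x1 → $1

shli $0, 870; shl $1, $1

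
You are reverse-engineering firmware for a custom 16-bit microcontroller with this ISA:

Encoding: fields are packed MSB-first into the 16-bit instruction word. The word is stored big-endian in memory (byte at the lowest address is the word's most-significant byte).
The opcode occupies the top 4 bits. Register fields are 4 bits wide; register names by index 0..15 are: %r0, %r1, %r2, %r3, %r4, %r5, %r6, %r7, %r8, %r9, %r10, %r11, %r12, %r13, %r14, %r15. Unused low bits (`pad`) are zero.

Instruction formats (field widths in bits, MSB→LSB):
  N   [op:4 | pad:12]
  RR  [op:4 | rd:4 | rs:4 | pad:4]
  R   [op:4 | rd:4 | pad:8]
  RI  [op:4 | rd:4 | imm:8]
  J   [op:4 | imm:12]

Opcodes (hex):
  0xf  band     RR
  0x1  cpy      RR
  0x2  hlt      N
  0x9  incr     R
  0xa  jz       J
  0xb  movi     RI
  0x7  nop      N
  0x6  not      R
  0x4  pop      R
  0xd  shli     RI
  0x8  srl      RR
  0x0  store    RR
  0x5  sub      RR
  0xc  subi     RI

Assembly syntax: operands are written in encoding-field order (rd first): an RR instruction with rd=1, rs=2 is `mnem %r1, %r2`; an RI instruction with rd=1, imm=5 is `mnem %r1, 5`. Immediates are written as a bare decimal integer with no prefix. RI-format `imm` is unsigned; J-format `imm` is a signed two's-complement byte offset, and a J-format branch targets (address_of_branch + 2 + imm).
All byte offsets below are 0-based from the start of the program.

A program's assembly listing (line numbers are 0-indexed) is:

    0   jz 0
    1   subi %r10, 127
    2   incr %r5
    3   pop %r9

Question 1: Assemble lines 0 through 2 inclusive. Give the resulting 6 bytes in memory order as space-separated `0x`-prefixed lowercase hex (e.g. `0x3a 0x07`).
0xa0 0x00 0xca 0x7f 0x95 0x00

L0: jz op=0xa:4|imm=0:12 ⇒ 0xa000 ⇒ big a0 00
L1: subi op=0xc:4|rd=10:4|imm=127:8 ⇒ 0xca7f ⇒ big ca 7f
L2: incr op=0x9:4|rd=5:4|pad=0:8 ⇒ 0x9500 ⇒ big 95 00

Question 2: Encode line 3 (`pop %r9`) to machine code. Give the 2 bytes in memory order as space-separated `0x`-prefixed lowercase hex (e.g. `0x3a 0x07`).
3. pop fields op=0x4:4|rd=9:4|pad=0:8 → word 4900h → 49 00

0x49 0x00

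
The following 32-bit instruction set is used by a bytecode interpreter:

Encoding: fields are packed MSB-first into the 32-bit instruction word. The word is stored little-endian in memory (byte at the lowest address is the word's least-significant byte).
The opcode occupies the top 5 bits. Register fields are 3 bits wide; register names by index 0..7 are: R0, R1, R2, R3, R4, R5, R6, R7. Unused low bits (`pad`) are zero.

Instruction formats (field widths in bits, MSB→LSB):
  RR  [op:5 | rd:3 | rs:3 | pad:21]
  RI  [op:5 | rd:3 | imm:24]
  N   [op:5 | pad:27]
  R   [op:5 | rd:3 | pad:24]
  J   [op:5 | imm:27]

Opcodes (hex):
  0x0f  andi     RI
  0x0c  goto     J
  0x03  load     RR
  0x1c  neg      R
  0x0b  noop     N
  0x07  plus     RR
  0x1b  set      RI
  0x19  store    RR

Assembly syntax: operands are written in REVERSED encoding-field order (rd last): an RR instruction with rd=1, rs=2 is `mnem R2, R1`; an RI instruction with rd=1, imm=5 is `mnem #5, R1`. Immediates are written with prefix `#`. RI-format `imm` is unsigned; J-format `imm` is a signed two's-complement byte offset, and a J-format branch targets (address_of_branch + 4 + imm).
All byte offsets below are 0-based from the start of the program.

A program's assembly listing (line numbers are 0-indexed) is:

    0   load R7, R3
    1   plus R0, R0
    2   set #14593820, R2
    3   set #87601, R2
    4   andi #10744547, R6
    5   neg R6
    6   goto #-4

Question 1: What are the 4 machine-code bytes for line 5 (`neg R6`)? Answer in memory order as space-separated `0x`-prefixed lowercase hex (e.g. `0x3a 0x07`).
L5: neg op=0x1c:5|rd=6:3|pad=0:24 ⇒ 0xe6000000 ⇒ little 00 00 00 e6

0x00 0x00 0x00 0xe6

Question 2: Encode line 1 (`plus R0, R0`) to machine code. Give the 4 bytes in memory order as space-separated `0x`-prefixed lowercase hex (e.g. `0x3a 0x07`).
L1: plus op=0x7:5|rd=0:3|rs=0:3|pad=0:21 ⇒ 0x38000000 ⇒ little 00 00 00 38

0x00 0x00 0x00 0x38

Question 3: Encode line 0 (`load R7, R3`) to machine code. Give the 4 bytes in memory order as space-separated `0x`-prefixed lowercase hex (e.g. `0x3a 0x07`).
0x00 0x00 0xe0 0x1b

line 0 (load): pack op=0x3:5|rd=3:3|rs=7:3|pad=0:21 = 0x1be00000; little→ 00 00 e0 1b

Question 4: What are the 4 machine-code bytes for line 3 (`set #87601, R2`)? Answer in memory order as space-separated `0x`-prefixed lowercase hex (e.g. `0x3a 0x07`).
line 3 (set): pack op=0x1b:5|rd=2:3|imm=87601:24 = 0xda015631; little→ 31 56 01 da

0x31 0x56 0x01 0xda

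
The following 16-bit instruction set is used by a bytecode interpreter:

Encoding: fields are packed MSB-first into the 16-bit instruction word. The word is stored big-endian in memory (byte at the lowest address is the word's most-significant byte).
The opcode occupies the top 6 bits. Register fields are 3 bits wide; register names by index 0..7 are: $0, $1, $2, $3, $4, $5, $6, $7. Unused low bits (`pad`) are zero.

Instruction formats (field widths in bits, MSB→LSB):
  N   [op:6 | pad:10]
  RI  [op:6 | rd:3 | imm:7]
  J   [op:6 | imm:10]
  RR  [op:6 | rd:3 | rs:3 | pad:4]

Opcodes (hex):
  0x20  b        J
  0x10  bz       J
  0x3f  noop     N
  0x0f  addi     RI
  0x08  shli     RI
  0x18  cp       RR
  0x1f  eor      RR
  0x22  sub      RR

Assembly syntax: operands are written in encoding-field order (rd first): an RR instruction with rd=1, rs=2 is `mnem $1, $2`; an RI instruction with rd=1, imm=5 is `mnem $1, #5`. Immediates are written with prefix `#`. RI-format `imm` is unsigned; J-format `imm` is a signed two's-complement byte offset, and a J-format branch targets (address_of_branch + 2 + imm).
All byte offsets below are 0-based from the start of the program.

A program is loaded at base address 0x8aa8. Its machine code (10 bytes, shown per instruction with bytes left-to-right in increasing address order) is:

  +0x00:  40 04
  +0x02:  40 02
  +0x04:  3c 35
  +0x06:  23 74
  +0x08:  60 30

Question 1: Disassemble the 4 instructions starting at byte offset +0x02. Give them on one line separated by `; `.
bz #2; addi $0, #53; shli $6, #116; cp $0, $3

off 0x02: read 40 02 as big → 0x4002
  top 6b → 0x10 → bz [J]
  imm@[9:0]=0x2 ⇒ #2
off 0x04: read 3c 35 as big → 0x3c35
  top 6b → 0xf → addi [RI]
  rd@[9:7]=0x0 ⇒ $0
  imm@[6:0]=0x35 ⇒ #53
off 0x06: read 23 74 as big → 0x2374
  top 6b → 0x8 → shli [RI]
  rd@[9:7]=0x6 ⇒ $6
  imm@[6:0]=0x74 ⇒ #116
off 0x08: read 60 30 as big → 0x6030
  top 6b → 0x18 → cp [RR]
  rd@[9:7]=0x0 ⇒ $0
  rs@[6:4]=0x3 ⇒ $3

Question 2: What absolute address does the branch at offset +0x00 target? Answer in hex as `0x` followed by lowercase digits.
0x8aae

+0x00: 40 04 ⇒ word 0x4004 (big)
  opcode bits[15:10]=0x10: bz/J
  imm@[9:0]=0x4 ⇒ #4
  target = base 0x8aa8 + off 0x00 + 2 + imm 4 = 0x8aae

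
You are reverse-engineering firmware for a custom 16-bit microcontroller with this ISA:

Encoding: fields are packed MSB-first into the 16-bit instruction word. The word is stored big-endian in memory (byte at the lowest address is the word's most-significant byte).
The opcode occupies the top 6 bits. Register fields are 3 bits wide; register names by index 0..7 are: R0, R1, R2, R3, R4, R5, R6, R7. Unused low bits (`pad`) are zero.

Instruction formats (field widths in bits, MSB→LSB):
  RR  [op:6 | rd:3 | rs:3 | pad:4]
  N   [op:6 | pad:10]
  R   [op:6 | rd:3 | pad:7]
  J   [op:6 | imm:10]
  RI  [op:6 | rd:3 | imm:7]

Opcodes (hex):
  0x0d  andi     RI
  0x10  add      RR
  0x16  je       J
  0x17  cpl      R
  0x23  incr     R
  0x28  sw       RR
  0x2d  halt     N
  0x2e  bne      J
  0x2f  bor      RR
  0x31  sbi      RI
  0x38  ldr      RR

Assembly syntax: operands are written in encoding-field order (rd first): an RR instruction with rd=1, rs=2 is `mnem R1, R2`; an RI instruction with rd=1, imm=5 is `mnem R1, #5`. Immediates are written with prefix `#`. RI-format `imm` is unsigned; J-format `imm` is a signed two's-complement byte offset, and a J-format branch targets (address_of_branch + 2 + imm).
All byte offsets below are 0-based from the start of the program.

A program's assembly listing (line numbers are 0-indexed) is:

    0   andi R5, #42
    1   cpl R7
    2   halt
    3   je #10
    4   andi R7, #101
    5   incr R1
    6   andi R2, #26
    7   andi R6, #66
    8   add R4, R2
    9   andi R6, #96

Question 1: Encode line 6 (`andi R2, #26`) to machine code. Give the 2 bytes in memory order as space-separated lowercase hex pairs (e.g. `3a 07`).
6. andi fields op=0xd:6|rd=2:3|imm=26:7 → word 351ah → 35 1a

35 1a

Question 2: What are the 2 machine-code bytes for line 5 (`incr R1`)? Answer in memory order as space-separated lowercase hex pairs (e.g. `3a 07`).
8c 80

5. incr fields op=0x23:6|rd=1:3|pad=0:7 → word 8c80h → 8c 80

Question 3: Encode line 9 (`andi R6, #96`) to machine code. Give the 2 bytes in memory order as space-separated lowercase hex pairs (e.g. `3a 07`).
37 60

9. andi fields op=0xd:6|rd=6:3|imm=96:7 → word 3760h → 37 60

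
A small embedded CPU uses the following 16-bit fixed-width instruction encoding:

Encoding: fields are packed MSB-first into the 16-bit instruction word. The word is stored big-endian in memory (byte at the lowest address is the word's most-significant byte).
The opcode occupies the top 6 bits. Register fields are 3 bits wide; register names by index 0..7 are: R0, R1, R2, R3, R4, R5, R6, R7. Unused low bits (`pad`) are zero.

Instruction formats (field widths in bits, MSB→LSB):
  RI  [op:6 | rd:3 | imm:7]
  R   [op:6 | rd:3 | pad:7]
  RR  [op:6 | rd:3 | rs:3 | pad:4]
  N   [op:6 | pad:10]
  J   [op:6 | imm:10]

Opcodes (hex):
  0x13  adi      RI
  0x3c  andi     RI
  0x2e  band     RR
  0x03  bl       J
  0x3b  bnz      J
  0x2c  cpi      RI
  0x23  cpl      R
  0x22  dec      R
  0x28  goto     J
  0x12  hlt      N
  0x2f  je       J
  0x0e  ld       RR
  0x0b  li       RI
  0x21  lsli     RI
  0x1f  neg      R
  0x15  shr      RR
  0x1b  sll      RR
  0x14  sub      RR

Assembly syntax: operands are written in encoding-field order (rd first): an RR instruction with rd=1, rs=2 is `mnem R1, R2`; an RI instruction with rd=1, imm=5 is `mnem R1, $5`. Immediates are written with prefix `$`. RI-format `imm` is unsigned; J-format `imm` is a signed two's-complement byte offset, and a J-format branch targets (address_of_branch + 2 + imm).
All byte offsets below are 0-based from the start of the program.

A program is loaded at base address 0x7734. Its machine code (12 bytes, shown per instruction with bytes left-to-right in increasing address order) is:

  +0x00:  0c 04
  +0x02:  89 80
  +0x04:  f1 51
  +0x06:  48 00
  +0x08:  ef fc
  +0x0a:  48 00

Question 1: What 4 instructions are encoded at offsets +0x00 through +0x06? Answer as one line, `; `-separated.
+0x00: 0c 04 ⇒ word 0x0c04 (big)
  top 6b → 0x3 → bl [J]
  imm@[9:0]=0x4 ⇒ $4
+0x02: 89 80 ⇒ word 0x8980 (big)
  top 6b → 0x22 → dec [R]
  rd@[9:7]=0x3 ⇒ R3
+0x04: f1 51 ⇒ word 0xf151 (big)
  top 6b → 0x3c → andi [RI]
  rd@[9:7]=0x2 ⇒ R2
  imm@[6:0]=0x51 ⇒ $81
+0x06: 48 00 ⇒ word 0x4800 (big)
  top 6b → 0x12 → hlt [N]

bl $4; dec R3; andi R2, $81; hlt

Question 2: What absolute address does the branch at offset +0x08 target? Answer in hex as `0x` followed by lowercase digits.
off 0x08: read ef fc as big → 0xeffc
  op=0xeffc>>10=0x3b ⇒ bnz (J)
  [9:0] imm=1020 (s10→-4) = $-4
  target = base 0x7734 + off 0x08 + 2 + imm -4 = 0x773a

0x773a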